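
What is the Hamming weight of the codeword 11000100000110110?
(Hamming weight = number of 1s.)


Counting 1s in 11000100000110110

7


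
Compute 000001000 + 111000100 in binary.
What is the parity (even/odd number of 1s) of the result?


000001000 = 8
111000100 = 452
Sum = 460 = 111001100
1s count = 5

odd parity (5 ones in 111001100)


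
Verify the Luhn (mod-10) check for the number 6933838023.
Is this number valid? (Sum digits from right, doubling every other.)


Luhn sum = 45
45 mod 10 = 5

Invalid (Luhn sum mod 10 = 5)


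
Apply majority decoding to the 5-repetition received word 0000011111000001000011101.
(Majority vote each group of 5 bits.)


Groups: 00000, 11111, 00000, 10000, 11101
Majority votes: 01001

01001


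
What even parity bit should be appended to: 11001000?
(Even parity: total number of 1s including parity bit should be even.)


Number of 1s in data: 3
Parity bit: 1

1


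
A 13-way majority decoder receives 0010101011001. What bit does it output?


Ones: 6 out of 13
Threshold: 7

0 (6/13 voted 1)


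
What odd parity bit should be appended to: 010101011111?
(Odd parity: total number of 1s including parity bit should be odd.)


Number of 1s in data: 8
Parity bit: 1

1


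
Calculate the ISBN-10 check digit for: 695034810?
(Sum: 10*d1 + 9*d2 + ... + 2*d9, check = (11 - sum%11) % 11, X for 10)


Weighted sum: 254
254 mod 11 = 1

Check digit: X


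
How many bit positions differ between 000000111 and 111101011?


XOR: 111101100
Count of 1s: 6

6


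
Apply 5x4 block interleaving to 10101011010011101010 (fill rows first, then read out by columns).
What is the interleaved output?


Matrix:
  1010
  1011
  0100
  1110
  1010
Read columns: 11011001101101101000

11011001101101101000


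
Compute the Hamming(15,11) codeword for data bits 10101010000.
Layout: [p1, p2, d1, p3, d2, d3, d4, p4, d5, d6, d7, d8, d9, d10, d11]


Parity bits: p1=1, p2=1, p3=1, p4=0

111101001010000


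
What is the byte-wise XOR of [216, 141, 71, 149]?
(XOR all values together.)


XOR chain: 216 ^ 141 ^ 71 ^ 149 = 135

135


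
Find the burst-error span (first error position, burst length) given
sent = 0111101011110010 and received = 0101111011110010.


XOR: 0010010000000000

Burst at position 2, length 4


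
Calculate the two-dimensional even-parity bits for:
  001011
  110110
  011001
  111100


Row parities: 1010
Column parities: 011000

Row P: 1010, Col P: 011000, Corner: 0


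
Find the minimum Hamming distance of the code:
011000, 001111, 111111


Comparing all pairs, minimum distance: 2
Can detect 1 errors, correct 0 errors

2


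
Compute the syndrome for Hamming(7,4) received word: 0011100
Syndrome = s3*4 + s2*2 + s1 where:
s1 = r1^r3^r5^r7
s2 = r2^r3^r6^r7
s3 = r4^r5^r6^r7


s1=0, s2=1, s3=0

Syndrome = 2 (error at position 2)


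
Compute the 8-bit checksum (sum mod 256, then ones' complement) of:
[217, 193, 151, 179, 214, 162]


Sum = 1116 mod 256 = 92
Complement = 163

163


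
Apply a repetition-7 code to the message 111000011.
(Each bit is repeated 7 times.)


Each bit -> 7 copies

111111111111111111111000000000000000000000000000011111111111111


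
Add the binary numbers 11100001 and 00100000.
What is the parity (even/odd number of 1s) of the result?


11100001 = 225
00100000 = 32
Sum = 257 = 100000001
1s count = 2

even parity (2 ones in 100000001)


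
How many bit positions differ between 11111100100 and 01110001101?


XOR: 10001101001
Count of 1s: 5

5


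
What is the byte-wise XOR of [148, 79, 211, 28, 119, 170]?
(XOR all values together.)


XOR chain: 148 ^ 79 ^ 211 ^ 28 ^ 119 ^ 170 = 201

201


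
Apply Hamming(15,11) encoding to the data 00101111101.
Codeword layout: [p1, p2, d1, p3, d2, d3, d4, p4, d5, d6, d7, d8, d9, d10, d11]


Parity bits: p1=0, p2=0, p3=0, p4=0

000001001111101


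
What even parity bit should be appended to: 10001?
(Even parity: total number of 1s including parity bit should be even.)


Number of 1s in data: 2
Parity bit: 0

0


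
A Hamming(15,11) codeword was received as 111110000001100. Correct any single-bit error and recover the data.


Syndrome = 0: no error detected

Data: 11000001100 (no errors)


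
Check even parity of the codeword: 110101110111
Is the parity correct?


Number of 1s: 9

No, parity error (9 ones)


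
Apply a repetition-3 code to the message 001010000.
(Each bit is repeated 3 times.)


Each bit -> 3 copies

000000111000111000000000000


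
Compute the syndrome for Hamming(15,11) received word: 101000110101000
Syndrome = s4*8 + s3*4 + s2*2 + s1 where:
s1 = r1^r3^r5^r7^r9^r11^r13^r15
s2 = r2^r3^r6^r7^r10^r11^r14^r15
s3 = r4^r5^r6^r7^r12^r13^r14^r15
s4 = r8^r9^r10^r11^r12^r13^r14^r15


s1=1, s2=1, s3=0, s4=1

Syndrome = 11 (error at position 11)


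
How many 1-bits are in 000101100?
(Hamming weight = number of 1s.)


Counting 1s in 000101100

3


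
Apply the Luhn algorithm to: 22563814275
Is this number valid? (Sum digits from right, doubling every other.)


Luhn sum = 45
45 mod 10 = 5

Invalid (Luhn sum mod 10 = 5)


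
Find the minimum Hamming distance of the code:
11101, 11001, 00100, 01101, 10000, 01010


Comparing all pairs, minimum distance: 1
Can detect 0 errors, correct 0 errors

1


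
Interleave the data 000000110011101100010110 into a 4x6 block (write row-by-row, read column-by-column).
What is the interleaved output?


Matrix:
  000000
  110011
  101100
  010110
Read columns: 011001010010001101010100

011001010010001101010100


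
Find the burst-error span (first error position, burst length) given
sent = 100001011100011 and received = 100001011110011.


XOR: 000000000010000

Burst at position 10, length 1


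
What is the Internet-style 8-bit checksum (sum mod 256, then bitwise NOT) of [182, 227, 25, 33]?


Sum = 467 mod 256 = 211
Complement = 44

44


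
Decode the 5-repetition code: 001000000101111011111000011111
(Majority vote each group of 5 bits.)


Groups: 00100, 00001, 01111, 01111, 10000, 11111
Majority votes: 001101

001101


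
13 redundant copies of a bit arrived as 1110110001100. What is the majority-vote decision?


Ones: 7 out of 13
Threshold: 7

1 (7/13 voted 1)


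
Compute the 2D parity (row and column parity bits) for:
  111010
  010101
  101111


Row parities: 011
Column parities: 000000

Row P: 011, Col P: 000000, Corner: 0


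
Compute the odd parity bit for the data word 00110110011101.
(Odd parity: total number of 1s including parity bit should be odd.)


Number of 1s in data: 8
Parity bit: 1

1


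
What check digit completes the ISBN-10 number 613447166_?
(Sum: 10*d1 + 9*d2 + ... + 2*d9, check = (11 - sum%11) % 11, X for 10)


Weighted sum: 214
214 mod 11 = 5

Check digit: 6


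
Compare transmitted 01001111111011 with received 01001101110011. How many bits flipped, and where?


XOR: 00000010001000

2 error(s) at position(s): 6, 10


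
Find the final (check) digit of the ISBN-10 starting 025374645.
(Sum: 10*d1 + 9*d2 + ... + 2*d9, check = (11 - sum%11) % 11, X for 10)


Weighted sum: 187
187 mod 11 = 0

Check digit: 0


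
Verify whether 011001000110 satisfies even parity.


Number of 1s: 5

No, parity error (5 ones)


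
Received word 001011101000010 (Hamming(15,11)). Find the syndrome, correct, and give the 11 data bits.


Syndrome = 0: no error detected

Data: 11111000010 (no errors)


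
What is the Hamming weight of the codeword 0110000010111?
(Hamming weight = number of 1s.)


Counting 1s in 0110000010111

6


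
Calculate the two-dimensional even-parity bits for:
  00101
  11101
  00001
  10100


Row parities: 0010
Column parities: 01101

Row P: 0010, Col P: 01101, Corner: 1


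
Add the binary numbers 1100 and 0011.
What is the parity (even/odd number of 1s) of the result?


1100 = 12
0011 = 3
Sum = 15 = 1111
1s count = 4

even parity (4 ones in 1111)


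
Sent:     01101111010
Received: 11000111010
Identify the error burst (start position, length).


XOR: 10101000000

Burst at position 0, length 5


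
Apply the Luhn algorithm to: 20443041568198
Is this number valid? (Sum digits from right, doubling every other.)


Luhn sum = 63
63 mod 10 = 3

Invalid (Luhn sum mod 10 = 3)


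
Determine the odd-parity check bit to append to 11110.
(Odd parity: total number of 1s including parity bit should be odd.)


Number of 1s in data: 4
Parity bit: 1

1


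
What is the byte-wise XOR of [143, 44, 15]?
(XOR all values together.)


XOR chain: 143 ^ 44 ^ 15 = 172

172


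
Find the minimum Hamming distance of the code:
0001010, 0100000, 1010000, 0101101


Comparing all pairs, minimum distance: 3
Can detect 2 errors, correct 1 errors

3


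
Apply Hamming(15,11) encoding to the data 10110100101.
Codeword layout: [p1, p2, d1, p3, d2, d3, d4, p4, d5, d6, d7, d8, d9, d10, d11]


Parity bits: p1=0, p2=1, p3=0, p4=1

011001110100101


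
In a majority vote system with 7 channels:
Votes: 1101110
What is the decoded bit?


Ones: 5 out of 7
Threshold: 4

1 (5/7 voted 1)


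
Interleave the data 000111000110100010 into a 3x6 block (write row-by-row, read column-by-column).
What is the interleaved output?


Matrix:
  000111
  000110
  100010
Read columns: 001000000110111100

001000000110111100


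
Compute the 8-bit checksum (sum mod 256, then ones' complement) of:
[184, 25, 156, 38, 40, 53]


Sum = 496 mod 256 = 240
Complement = 15

15


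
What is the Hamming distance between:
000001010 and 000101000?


XOR: 000100010
Count of 1s: 2

2


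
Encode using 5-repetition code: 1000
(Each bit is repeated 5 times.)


Each bit -> 5 copies

11111000000000000000


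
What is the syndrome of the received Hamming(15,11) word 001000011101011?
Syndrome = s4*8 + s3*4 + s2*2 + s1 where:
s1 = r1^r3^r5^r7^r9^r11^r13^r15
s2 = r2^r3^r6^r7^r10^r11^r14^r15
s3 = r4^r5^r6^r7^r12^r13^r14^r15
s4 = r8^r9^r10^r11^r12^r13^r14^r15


s1=1, s2=0, s3=1, s4=0

Syndrome = 5 (error at position 5)


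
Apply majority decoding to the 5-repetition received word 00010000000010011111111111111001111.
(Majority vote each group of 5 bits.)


Groups: 00010, 00000, 00100, 11111, 11111, 11110, 01111
Majority votes: 0001111

0001111


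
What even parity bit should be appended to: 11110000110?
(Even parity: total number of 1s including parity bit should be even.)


Number of 1s in data: 6
Parity bit: 0

0


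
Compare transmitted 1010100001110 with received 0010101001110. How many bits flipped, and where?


XOR: 1000001000000

2 error(s) at position(s): 0, 6


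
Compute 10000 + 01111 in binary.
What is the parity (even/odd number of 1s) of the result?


10000 = 16
01111 = 15
Sum = 31 = 11111
1s count = 5

odd parity (5 ones in 11111)


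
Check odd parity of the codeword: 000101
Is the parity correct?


Number of 1s: 2

No, parity error (2 ones)


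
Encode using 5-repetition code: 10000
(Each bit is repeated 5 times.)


Each bit -> 5 copies

1111100000000000000000000


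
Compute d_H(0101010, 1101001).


XOR: 1000011
Count of 1s: 3

3


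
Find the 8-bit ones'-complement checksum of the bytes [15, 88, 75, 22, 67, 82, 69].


Sum = 418 mod 256 = 162
Complement = 93

93


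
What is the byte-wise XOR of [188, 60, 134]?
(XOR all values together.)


XOR chain: 188 ^ 60 ^ 134 = 6

6


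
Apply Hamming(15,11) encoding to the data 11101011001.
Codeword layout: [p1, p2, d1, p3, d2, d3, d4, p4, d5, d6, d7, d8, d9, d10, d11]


Parity bits: p1=1, p2=0, p3=0, p4=0

101011001011001


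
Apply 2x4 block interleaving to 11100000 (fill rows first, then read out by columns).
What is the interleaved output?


Matrix:
  1110
  0000
Read columns: 10101000

10101000


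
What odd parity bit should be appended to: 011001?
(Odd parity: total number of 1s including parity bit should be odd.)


Number of 1s in data: 3
Parity bit: 0

0


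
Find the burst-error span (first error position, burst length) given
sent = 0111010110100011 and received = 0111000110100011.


XOR: 0000010000000000

Burst at position 5, length 1


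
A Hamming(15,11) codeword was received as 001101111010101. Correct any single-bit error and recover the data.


Syndrome = 14: error at position 14

Data: 10111010111 (corrected bit 14)


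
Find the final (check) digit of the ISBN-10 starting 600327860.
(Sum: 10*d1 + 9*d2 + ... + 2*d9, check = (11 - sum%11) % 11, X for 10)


Weighted sum: 178
178 mod 11 = 2

Check digit: 9


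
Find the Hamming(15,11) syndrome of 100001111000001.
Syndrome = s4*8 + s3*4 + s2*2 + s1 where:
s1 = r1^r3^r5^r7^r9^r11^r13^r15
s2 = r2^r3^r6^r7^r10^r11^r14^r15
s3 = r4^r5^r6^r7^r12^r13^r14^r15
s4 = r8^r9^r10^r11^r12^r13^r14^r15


s1=0, s2=1, s3=1, s4=1

Syndrome = 14 (error at position 14)


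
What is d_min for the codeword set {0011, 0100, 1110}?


Comparing all pairs, minimum distance: 2
Can detect 1 errors, correct 0 errors

2


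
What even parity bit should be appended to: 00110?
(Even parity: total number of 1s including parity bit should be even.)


Number of 1s in data: 2
Parity bit: 0

0


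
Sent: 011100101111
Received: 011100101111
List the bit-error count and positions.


XOR: 000000000000

0 errors (received matches sent)


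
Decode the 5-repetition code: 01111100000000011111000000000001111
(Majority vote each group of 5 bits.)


Groups: 01111, 10000, 00000, 11111, 00000, 00000, 01111
Majority votes: 1001001

1001001


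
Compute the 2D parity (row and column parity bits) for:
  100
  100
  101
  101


Row parities: 1100
Column parities: 000

Row P: 1100, Col P: 000, Corner: 0


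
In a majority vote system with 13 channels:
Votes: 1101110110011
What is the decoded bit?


Ones: 9 out of 13
Threshold: 7

1 (9/13 voted 1)


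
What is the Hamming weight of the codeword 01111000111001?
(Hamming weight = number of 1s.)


Counting 1s in 01111000111001

8


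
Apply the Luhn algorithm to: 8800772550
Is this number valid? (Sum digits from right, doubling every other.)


Luhn sum = 37
37 mod 10 = 7

Invalid (Luhn sum mod 10 = 7)


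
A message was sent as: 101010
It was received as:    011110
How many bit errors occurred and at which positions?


XOR: 110100

3 error(s) at position(s): 0, 1, 3


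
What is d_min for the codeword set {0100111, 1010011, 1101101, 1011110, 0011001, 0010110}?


Comparing all pairs, minimum distance: 2
Can detect 1 errors, correct 0 errors

2


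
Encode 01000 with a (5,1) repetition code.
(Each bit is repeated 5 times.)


Each bit -> 5 copies

0000011111000000000000000


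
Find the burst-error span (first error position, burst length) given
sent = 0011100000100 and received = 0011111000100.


XOR: 0000011000000

Burst at position 5, length 2


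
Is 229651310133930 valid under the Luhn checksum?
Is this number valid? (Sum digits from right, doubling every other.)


Luhn sum = 56
56 mod 10 = 6

Invalid (Luhn sum mod 10 = 6)


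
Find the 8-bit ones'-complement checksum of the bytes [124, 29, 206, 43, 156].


Sum = 558 mod 256 = 46
Complement = 209

209


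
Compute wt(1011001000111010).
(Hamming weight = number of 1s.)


Counting 1s in 1011001000111010

8


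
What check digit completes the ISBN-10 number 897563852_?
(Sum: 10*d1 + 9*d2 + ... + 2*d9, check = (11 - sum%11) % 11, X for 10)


Weighted sum: 354
354 mod 11 = 2

Check digit: 9


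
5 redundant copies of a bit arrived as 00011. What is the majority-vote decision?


Ones: 2 out of 5
Threshold: 3

0 (2/5 voted 1)


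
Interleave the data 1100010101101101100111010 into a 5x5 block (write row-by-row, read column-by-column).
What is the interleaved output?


Matrix:
  11000
  10101
  10110
  11001
  11010
Read columns: 1111110011011000010101010

1111110011011000010101010


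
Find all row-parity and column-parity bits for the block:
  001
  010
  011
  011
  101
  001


Row parities: 110001
Column parities: 111

Row P: 110001, Col P: 111, Corner: 1


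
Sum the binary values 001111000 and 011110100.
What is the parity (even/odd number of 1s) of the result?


001111000 = 120
011110100 = 244
Sum = 364 = 101101100
1s count = 5

odd parity (5 ones in 101101100)


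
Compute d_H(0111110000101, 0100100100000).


XOR: 0011010100101
Count of 1s: 6

6


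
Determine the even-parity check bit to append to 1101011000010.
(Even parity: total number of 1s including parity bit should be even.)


Number of 1s in data: 6
Parity bit: 0

0


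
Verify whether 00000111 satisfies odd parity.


Number of 1s: 3

Yes, parity is correct (3 ones)


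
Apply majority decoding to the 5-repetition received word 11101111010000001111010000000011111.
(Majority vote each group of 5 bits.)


Groups: 11101, 11101, 00000, 01111, 01000, 00000, 11111
Majority votes: 1101001

1101001


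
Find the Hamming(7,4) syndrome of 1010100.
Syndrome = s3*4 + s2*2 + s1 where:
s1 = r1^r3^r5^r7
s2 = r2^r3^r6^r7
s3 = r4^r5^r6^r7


s1=1, s2=1, s3=1

Syndrome = 7 (error at position 7)


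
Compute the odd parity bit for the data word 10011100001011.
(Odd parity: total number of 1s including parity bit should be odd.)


Number of 1s in data: 7
Parity bit: 0

0


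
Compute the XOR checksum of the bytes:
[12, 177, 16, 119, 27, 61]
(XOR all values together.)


XOR chain: 12 ^ 177 ^ 16 ^ 119 ^ 27 ^ 61 = 252

252


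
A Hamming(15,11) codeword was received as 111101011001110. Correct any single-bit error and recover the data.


Syndrome = 12: error at position 12

Data: 10101000110 (corrected bit 12)


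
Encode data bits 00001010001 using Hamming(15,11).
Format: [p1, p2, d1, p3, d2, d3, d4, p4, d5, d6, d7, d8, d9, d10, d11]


Parity bits: p1=1, p2=0, p3=1, p4=1

100100011010001


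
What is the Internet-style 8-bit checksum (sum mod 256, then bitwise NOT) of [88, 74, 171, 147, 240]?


Sum = 720 mod 256 = 208
Complement = 47

47


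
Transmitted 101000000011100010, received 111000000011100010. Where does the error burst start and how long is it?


XOR: 010000000000000000

Burst at position 1, length 1


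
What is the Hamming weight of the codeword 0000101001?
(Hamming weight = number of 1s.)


Counting 1s in 0000101001

3


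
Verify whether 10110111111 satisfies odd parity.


Number of 1s: 9

Yes, parity is correct (9 ones)


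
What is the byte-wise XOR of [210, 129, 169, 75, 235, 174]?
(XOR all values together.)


XOR chain: 210 ^ 129 ^ 169 ^ 75 ^ 235 ^ 174 = 244

244


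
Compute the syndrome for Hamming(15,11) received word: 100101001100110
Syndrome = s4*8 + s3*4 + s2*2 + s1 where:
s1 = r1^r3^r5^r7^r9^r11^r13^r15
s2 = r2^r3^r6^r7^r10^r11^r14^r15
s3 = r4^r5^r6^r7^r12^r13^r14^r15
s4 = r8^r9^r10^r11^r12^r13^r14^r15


s1=1, s2=1, s3=0, s4=0

Syndrome = 3 (error at position 3)


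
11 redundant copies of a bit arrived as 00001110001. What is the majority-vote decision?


Ones: 4 out of 11
Threshold: 6

0 (4/11 voted 1)


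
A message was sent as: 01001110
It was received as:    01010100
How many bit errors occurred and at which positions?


XOR: 00011010

3 error(s) at position(s): 3, 4, 6


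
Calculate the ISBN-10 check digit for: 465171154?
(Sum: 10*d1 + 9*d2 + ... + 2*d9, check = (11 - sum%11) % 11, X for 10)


Weighted sum: 215
215 mod 11 = 6

Check digit: 5


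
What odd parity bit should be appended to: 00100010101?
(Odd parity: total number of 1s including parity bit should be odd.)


Number of 1s in data: 4
Parity bit: 1

1


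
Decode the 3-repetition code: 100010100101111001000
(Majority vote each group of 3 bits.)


Groups: 100, 010, 100, 101, 111, 001, 000
Majority votes: 0001100

0001100


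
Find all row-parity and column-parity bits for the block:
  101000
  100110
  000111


Row parities: 011
Column parities: 001001

Row P: 011, Col P: 001001, Corner: 0


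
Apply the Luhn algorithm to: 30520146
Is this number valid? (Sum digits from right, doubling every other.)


Luhn sum = 24
24 mod 10 = 4

Invalid (Luhn sum mod 10 = 4)


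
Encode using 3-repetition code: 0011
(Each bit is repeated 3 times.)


Each bit -> 3 copies

000000111111


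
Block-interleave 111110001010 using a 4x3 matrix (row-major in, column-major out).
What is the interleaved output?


Matrix:
  111
  110
  001
  010
Read columns: 110011011010

110011011010


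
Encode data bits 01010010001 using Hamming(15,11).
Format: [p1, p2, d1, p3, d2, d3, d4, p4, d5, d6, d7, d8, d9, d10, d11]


Parity bits: p1=0, p2=1, p3=1, p4=0

010110100010001


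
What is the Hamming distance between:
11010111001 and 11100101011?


XOR: 00110010010
Count of 1s: 4

4


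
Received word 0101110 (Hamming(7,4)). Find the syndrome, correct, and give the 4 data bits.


Syndrome = 5: error at position 5

Data: 0010 (corrected bit 5)


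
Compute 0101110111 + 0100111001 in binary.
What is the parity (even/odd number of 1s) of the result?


0101110111 = 375
0100111001 = 313
Sum = 688 = 1010110000
1s count = 4

even parity (4 ones in 1010110000)


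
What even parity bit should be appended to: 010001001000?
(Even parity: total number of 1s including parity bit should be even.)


Number of 1s in data: 3
Parity bit: 1

1


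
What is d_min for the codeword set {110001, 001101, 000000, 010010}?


Comparing all pairs, minimum distance: 2
Can detect 1 errors, correct 0 errors

2


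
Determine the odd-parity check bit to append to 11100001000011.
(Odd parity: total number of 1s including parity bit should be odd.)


Number of 1s in data: 6
Parity bit: 1

1


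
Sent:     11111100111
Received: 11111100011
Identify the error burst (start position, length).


XOR: 00000000100

Burst at position 8, length 1


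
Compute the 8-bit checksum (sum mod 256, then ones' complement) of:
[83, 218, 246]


Sum = 547 mod 256 = 35
Complement = 220

220


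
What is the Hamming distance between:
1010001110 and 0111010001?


XOR: 1101011111
Count of 1s: 8

8


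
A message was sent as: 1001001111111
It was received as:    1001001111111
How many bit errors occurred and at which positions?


XOR: 0000000000000

0 errors (received matches sent)


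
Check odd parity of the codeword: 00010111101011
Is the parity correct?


Number of 1s: 8

No, parity error (8 ones)


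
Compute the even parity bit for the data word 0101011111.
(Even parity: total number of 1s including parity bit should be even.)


Number of 1s in data: 7
Parity bit: 1

1


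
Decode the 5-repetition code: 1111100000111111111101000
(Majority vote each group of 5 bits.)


Groups: 11111, 00000, 11111, 11111, 01000
Majority votes: 10110

10110


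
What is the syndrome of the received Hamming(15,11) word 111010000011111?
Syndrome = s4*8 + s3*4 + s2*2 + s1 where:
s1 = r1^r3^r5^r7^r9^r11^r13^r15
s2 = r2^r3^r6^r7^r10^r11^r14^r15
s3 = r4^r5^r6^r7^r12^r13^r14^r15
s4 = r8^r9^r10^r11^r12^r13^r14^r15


s1=0, s2=1, s3=1, s4=1

Syndrome = 14 (error at position 14)


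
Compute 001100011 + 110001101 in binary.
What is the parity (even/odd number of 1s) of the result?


001100011 = 99
110001101 = 397
Sum = 496 = 111110000
1s count = 5

odd parity (5 ones in 111110000)


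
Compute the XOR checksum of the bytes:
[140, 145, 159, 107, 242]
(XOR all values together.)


XOR chain: 140 ^ 145 ^ 159 ^ 107 ^ 242 = 27

27


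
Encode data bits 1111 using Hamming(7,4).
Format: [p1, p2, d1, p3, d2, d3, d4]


Parity bits: p1=1, p2=1, p3=1

1111111


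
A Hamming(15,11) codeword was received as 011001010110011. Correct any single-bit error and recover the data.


Syndrome = 15: error at position 15

Data: 10100110010 (corrected bit 15)


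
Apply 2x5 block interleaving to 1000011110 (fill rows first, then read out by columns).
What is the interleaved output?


Matrix:
  10000
  11110
Read columns: 1101010100

1101010100


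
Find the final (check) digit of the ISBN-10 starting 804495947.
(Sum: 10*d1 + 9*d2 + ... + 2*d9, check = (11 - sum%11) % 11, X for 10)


Weighted sum: 281
281 mod 11 = 6

Check digit: 5


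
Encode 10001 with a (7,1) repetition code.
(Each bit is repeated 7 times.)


Each bit -> 7 copies

11111110000000000000000000001111111


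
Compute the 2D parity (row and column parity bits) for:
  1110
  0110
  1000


Row parities: 101
Column parities: 0000

Row P: 101, Col P: 0000, Corner: 0


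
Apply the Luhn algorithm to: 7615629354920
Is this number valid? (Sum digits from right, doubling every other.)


Luhn sum = 63
63 mod 10 = 3

Invalid (Luhn sum mod 10 = 3)


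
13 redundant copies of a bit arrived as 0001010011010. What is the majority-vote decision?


Ones: 5 out of 13
Threshold: 7

0 (5/13 voted 1)


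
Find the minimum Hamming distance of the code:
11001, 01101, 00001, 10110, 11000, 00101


Comparing all pairs, minimum distance: 1
Can detect 0 errors, correct 0 errors

1


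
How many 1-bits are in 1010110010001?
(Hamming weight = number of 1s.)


Counting 1s in 1010110010001

6


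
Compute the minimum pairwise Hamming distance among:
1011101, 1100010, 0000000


Comparing all pairs, minimum distance: 3
Can detect 2 errors, correct 1 errors

3


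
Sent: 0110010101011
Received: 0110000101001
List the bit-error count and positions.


XOR: 0000010000010

2 error(s) at position(s): 5, 11


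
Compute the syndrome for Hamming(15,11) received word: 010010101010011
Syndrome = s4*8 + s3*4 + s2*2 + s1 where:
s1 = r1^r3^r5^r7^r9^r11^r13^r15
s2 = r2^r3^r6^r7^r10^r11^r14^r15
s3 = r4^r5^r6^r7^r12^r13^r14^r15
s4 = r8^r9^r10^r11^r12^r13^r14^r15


s1=1, s2=1, s3=0, s4=0

Syndrome = 3 (error at position 3)


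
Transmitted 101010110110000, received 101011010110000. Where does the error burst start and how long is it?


XOR: 000001100000000

Burst at position 5, length 2


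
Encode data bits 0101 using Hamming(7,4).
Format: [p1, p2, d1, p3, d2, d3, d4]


Parity bits: p1=0, p2=1, p3=0

0100101


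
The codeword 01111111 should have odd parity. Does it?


Number of 1s: 7

Yes, parity is correct (7 ones)


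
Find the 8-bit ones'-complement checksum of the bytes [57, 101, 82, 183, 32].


Sum = 455 mod 256 = 199
Complement = 56

56


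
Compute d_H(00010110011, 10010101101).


XOR: 10000011110
Count of 1s: 5

5


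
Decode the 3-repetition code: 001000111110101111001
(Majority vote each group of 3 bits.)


Groups: 001, 000, 111, 110, 101, 111, 001
Majority votes: 0011110

0011110


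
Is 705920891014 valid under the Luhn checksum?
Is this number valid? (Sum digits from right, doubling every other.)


Luhn sum = 43
43 mod 10 = 3

Invalid (Luhn sum mod 10 = 3)


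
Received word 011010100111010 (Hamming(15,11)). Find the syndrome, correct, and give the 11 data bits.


Syndrome = 0: no error detected

Data: 11010111010 (no errors)


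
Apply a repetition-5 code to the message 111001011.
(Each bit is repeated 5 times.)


Each bit -> 5 copies

111111111111111000000000011111000001111111111


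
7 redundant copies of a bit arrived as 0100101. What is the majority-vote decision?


Ones: 3 out of 7
Threshold: 4

0 (3/7 voted 1)


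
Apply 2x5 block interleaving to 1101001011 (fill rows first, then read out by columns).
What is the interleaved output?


Matrix:
  11010
  01011
Read columns: 1011001101

1011001101


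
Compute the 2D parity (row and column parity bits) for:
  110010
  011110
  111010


Row parities: 100
Column parities: 010110

Row P: 100, Col P: 010110, Corner: 1


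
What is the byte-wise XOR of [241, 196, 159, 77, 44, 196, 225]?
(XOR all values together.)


XOR chain: 241 ^ 196 ^ 159 ^ 77 ^ 44 ^ 196 ^ 225 = 238

238


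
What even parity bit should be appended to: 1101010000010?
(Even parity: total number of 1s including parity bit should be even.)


Number of 1s in data: 5
Parity bit: 1

1


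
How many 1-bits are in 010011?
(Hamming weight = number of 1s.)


Counting 1s in 010011

3


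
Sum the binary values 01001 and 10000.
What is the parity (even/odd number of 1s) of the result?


01001 = 9
10000 = 16
Sum = 25 = 11001
1s count = 3

odd parity (3 ones in 11001)


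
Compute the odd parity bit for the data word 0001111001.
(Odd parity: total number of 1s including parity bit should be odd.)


Number of 1s in data: 5
Parity bit: 0

0


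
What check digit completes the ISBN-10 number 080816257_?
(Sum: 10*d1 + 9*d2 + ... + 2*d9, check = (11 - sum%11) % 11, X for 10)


Weighted sum: 201
201 mod 11 = 3

Check digit: 8


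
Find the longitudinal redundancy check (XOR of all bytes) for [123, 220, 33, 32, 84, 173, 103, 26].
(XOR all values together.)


XOR chain: 123 ^ 220 ^ 33 ^ 32 ^ 84 ^ 173 ^ 103 ^ 26 = 34

34


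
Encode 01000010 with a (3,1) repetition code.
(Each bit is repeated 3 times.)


Each bit -> 3 copies

000111000000000000111000


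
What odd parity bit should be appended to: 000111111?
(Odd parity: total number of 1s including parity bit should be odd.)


Number of 1s in data: 6
Parity bit: 1

1


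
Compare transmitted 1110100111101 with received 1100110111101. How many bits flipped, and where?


XOR: 0010010000000

2 error(s) at position(s): 2, 5


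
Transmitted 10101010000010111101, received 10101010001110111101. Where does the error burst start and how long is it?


XOR: 00000000001100000000

Burst at position 10, length 2


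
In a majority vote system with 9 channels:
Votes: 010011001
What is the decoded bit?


Ones: 4 out of 9
Threshold: 5

0 (4/9 voted 1)


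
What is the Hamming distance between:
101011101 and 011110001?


XOR: 110101100
Count of 1s: 5

5


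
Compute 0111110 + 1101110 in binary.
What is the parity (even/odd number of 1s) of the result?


0111110 = 62
1101110 = 110
Sum = 172 = 10101100
1s count = 4

even parity (4 ones in 10101100)


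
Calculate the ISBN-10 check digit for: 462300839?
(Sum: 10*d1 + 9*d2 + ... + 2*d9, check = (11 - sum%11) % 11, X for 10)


Weighted sum: 190
190 mod 11 = 3

Check digit: 8


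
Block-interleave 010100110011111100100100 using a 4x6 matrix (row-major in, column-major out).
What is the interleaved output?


Matrix:
  010100
  110011
  111100
  100100
Read columns: 011111100010101101000100

011111100010101101000100


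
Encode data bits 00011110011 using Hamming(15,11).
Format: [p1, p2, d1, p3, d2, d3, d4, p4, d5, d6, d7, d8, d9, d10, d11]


Parity bits: p1=0, p2=1, p3=1, p4=1

010100111110011


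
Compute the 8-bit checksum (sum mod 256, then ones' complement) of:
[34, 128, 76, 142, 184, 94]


Sum = 658 mod 256 = 146
Complement = 109

109


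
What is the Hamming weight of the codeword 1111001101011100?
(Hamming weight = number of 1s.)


Counting 1s in 1111001101011100

10


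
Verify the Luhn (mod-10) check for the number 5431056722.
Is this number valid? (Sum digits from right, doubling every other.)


Luhn sum = 33
33 mod 10 = 3

Invalid (Luhn sum mod 10 = 3)


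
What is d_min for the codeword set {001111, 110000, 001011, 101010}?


Comparing all pairs, minimum distance: 1
Can detect 0 errors, correct 0 errors

1


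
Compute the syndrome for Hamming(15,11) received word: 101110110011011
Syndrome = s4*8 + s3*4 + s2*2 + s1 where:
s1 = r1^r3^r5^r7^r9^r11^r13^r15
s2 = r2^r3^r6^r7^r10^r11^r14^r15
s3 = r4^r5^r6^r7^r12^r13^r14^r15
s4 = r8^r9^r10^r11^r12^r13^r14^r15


s1=0, s2=1, s3=0, s4=1

Syndrome = 10 (error at position 10)


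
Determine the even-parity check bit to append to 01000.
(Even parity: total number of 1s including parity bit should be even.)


Number of 1s in data: 1
Parity bit: 1

1


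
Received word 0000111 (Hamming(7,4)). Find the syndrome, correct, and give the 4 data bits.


Syndrome = 4: error at position 4

Data: 0111 (corrected bit 4)


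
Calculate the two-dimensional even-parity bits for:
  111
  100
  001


Row parities: 111
Column parities: 010

Row P: 111, Col P: 010, Corner: 1


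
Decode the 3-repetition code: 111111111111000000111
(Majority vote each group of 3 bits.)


Groups: 111, 111, 111, 111, 000, 000, 111
Majority votes: 1111001

1111001


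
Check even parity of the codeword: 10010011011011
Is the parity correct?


Number of 1s: 8

Yes, parity is correct (8 ones)


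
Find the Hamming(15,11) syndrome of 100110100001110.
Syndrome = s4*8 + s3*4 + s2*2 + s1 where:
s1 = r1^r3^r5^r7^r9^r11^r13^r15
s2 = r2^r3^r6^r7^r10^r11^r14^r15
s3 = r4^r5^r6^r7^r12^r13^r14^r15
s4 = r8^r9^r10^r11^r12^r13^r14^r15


s1=0, s2=0, s3=0, s4=1

Syndrome = 8 (error at position 8)


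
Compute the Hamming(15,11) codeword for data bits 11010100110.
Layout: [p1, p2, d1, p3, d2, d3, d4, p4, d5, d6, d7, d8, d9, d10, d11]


Parity bits: p1=0, p2=0, p3=0, p4=1

001010110100110


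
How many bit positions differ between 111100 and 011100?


XOR: 100000
Count of 1s: 1

1


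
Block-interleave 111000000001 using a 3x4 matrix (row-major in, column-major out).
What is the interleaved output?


Matrix:
  1110
  0000
  0001
Read columns: 100100100001

100100100001


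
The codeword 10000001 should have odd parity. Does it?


Number of 1s: 2

No, parity error (2 ones)


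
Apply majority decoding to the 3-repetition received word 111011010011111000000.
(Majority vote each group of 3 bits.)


Groups: 111, 011, 010, 011, 111, 000, 000
Majority votes: 1101100

1101100


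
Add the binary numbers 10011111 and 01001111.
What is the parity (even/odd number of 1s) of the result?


10011111 = 159
01001111 = 79
Sum = 238 = 11101110
1s count = 6

even parity (6 ones in 11101110)


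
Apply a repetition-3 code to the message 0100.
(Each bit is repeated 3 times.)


Each bit -> 3 copies

000111000000


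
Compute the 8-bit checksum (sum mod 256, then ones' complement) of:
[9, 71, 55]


Sum = 135 mod 256 = 135
Complement = 120

120


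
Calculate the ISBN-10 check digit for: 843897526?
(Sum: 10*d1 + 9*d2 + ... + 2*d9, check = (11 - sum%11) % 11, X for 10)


Weighted sum: 323
323 mod 11 = 4

Check digit: 7


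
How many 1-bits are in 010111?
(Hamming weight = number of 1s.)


Counting 1s in 010111

4


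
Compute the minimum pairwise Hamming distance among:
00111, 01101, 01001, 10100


Comparing all pairs, minimum distance: 1
Can detect 0 errors, correct 0 errors

1


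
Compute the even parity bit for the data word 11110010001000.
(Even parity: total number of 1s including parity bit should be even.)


Number of 1s in data: 6
Parity bit: 0

0


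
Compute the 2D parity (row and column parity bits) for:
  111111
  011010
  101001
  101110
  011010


Row parities: 01101
Column parities: 111000

Row P: 01101, Col P: 111000, Corner: 1


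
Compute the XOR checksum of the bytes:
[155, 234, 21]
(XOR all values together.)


XOR chain: 155 ^ 234 ^ 21 = 100

100


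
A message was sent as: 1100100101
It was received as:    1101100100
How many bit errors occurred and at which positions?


XOR: 0001000001

2 error(s) at position(s): 3, 9


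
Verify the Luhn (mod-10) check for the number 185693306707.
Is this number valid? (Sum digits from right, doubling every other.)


Luhn sum = 52
52 mod 10 = 2

Invalid (Luhn sum mod 10 = 2)


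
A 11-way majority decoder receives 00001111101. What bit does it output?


Ones: 6 out of 11
Threshold: 6

1 (6/11 voted 1)


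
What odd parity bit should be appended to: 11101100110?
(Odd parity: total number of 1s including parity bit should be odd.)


Number of 1s in data: 7
Parity bit: 0

0


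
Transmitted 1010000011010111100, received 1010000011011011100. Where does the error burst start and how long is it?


XOR: 0000000000001100000

Burst at position 12, length 2


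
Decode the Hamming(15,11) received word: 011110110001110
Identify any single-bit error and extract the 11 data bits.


Syndrome = 0: no error detected

Data: 11010001110 (no errors)


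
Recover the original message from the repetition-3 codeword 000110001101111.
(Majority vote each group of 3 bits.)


Groups: 000, 110, 001, 101, 111
Majority votes: 01011

01011


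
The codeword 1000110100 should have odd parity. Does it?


Number of 1s: 4

No, parity error (4 ones)


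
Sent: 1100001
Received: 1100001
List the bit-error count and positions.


XOR: 0000000

0 errors (received matches sent)


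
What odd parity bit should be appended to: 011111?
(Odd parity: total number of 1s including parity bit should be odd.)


Number of 1s in data: 5
Parity bit: 0

0


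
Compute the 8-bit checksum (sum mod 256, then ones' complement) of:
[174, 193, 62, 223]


Sum = 652 mod 256 = 140
Complement = 115

115


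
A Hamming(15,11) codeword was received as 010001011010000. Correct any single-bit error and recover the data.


Syndrome = 14: error at position 14

Data: 00101010010 (corrected bit 14)


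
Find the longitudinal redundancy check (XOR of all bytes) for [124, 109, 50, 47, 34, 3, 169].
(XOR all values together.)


XOR chain: 124 ^ 109 ^ 50 ^ 47 ^ 34 ^ 3 ^ 169 = 132

132


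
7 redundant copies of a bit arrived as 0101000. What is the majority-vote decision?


Ones: 2 out of 7
Threshold: 4

0 (2/7 voted 1)


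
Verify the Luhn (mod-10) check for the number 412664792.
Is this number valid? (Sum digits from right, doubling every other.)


Luhn sum = 43
43 mod 10 = 3

Invalid (Luhn sum mod 10 = 3)


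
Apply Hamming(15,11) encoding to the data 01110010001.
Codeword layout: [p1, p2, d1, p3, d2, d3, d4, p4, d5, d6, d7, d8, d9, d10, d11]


Parity bits: p1=0, p2=0, p3=0, p4=0

000011100010001


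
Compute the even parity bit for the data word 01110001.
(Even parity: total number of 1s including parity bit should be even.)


Number of 1s in data: 4
Parity bit: 0

0


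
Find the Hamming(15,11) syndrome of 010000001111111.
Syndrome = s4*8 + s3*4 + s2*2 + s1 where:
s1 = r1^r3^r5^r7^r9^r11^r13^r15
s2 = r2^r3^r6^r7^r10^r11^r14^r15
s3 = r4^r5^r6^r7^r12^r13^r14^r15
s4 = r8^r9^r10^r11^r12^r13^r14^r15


s1=0, s2=1, s3=0, s4=1

Syndrome = 10 (error at position 10)


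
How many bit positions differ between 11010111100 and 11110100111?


XOR: 00100011011
Count of 1s: 5

5


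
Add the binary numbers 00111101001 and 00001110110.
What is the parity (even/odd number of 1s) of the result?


00111101001 = 489
00001110110 = 118
Sum = 607 = 1001011111
1s count = 7

odd parity (7 ones in 1001011111)


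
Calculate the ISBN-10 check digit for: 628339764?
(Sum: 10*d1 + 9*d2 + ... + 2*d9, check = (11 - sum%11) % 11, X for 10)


Weighted sum: 280
280 mod 11 = 5

Check digit: 6


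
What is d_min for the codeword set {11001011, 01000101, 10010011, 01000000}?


Comparing all pairs, minimum distance: 2
Can detect 1 errors, correct 0 errors

2


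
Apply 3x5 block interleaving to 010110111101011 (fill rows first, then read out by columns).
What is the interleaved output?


Matrix:
  01011
  01111
  01011
Read columns: 000111010111111

000111010111111


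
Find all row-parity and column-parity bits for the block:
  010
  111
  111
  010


Row parities: 1111
Column parities: 000

Row P: 1111, Col P: 000, Corner: 0


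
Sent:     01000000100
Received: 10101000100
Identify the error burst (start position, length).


XOR: 11101000000

Burst at position 0, length 5
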